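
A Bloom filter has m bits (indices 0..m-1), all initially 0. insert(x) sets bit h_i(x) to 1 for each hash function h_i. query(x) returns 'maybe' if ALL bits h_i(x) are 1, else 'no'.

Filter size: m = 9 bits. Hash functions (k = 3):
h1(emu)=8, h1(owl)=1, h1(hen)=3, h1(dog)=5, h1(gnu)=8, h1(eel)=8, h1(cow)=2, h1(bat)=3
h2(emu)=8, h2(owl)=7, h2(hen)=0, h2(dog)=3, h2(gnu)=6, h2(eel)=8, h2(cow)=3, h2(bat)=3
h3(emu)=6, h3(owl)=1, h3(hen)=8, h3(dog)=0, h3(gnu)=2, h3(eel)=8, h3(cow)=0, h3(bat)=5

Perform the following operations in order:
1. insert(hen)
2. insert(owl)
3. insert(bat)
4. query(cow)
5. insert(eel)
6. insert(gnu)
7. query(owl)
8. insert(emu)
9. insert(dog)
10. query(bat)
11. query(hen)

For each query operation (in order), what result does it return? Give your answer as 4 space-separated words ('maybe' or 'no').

Answer: no maybe maybe maybe

Derivation:
Start: bits=000000000
Op 1: insert hen -> sets bits 0 3 8 -> bits=100100001
Op 2: insert owl -> sets bits 1 7 -> bits=110100011
Op 3: insert bat -> sets bits 3 5 -> bits=110101011
Op 4: query cow -> checks bit0=1, bit2=0, bit3=1 (has a 0) -> no
Op 5: insert eel -> sets bits 8 -> bits=110101011
Op 6: insert gnu -> sets bits 2 6 8 -> bits=111101111
Op 7: query owl -> checks bit1=1, bit7=1 (all 1) -> maybe
Op 8: insert emu -> sets bits 6 8 -> bits=111101111
Op 9: insert dog -> sets bits 0 3 5 -> bits=111101111
Op 10: query bat -> checks bit3=1, bit5=1 (all 1) -> maybe
Op 11: query hen -> checks bit0=1, bit3=1, bit8=1 (all 1) -> maybe
Query results in order: no maybe maybe maybe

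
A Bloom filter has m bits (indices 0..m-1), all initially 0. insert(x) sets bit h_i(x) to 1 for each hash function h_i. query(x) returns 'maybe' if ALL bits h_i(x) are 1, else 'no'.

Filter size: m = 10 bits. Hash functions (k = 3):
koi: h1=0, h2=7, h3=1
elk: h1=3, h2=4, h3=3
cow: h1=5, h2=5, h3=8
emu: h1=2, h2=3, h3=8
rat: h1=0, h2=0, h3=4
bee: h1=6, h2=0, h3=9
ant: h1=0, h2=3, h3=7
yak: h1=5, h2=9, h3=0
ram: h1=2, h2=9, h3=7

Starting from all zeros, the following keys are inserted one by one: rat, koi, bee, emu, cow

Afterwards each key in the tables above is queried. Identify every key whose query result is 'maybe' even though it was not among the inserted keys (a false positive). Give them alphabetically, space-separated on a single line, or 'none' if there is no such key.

Answer: ant elk ram yak

Derivation:
Start: bits=0000000000
After insert 'rat': sets bits 0 4 -> bits=1000100000
After insert 'koi': sets bits 0 1 7 -> bits=1100100100
After insert 'bee': sets bits 0 6 9 -> bits=1100101101
After insert 'emu': sets bits 2 3 8 -> bits=1111101111
After insert 'cow': sets bits 5 8 -> bits=1111111111
Not inserted: ant elk ram yak — query each against bits=1111111111:
query ant: checks bit0=1, bit3=1, bit7=1 (all 1) -> maybe => FALSE POSITIVE
query elk: checks bit3=1, bit4=1 (all 1) -> maybe => FALSE POSITIVE
query ram: checks bit2=1, bit7=1, bit9=1 (all 1) -> maybe => FALSE POSITIVE
query yak: checks bit0=1, bit5=1, bit9=1 (all 1) -> maybe => FALSE POSITIVE
False positives (alphabetical): ant elk ram yak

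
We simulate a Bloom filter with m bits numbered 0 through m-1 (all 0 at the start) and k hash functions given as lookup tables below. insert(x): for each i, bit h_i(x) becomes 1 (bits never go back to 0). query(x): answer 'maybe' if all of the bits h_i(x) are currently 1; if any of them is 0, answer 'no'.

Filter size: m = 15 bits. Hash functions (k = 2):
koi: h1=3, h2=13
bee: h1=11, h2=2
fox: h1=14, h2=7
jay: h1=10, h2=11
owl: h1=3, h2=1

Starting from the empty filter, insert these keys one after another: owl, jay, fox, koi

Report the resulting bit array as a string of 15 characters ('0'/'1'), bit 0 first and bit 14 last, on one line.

Start: bits=000000000000000
After insert 'owl': sets bits 1 3 -> bits=010100000000000
After insert 'jay': sets bits 10 11 -> bits=010100000011000
After insert 'fox': sets bits 7 14 -> bits=010100010011001
After insert 'koi': sets bits 3 13 -> bits=010100010011011

Answer: 010100010011011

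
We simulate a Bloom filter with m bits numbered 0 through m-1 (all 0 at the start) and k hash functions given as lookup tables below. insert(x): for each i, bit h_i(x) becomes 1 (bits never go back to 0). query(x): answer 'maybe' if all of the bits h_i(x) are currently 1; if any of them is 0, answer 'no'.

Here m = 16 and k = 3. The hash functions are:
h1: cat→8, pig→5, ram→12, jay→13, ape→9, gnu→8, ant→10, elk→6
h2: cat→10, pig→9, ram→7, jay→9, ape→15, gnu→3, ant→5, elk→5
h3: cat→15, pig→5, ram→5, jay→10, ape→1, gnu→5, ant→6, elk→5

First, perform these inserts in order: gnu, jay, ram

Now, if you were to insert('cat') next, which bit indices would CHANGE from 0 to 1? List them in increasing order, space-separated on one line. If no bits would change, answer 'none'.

Start: bits=0000000000000000
After insert 'gnu': sets bits 3 5 8 -> bits=0001010010000000
After insert 'jay': sets bits 9 10 13 -> bits=0001010011100100
After insert 'ram': sets bits 5 7 12 -> bits=0001010111101100
insert 'cat' would touch bits 8 10 15; currently bit8=1, bit10=1, bit15=0
Bits that are 0 among those (would change 0->1): 15

Answer: 15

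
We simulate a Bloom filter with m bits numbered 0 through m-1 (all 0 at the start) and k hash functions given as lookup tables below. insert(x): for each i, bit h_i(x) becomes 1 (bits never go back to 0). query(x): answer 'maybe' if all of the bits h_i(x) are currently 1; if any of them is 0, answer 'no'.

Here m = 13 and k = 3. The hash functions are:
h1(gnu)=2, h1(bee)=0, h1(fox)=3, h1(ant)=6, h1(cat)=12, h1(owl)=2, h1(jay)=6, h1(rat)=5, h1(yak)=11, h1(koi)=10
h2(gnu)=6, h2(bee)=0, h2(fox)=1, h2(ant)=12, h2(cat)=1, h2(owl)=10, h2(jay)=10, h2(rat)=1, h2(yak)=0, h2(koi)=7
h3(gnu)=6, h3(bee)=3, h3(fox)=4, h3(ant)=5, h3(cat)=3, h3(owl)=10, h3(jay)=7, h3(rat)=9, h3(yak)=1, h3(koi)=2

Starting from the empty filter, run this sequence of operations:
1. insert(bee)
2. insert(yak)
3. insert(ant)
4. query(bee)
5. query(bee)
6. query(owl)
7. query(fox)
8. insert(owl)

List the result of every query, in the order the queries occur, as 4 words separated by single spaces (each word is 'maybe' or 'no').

Answer: maybe maybe no no

Derivation:
Start: bits=0000000000000
Op 1: insert bee -> sets bits 0 3 -> bits=1001000000000
Op 2: insert yak -> sets bits 0 1 11 -> bits=1101000000010
Op 3: insert ant -> sets bits 5 6 12 -> bits=1101011000011
Op 4: query bee -> checks bit0=1, bit3=1 (all 1) -> maybe
Op 5: query bee -> checks bit0=1, bit3=1 (all 1) -> maybe
Op 6: query owl -> checks bit2=0, bit10=0 (has a 0) -> no
Op 7: query fox -> checks bit1=1, bit3=1, bit4=0 (has a 0) -> no
Op 8: insert owl -> sets bits 2 10 -> bits=1111011000111
Query results in order: maybe maybe no no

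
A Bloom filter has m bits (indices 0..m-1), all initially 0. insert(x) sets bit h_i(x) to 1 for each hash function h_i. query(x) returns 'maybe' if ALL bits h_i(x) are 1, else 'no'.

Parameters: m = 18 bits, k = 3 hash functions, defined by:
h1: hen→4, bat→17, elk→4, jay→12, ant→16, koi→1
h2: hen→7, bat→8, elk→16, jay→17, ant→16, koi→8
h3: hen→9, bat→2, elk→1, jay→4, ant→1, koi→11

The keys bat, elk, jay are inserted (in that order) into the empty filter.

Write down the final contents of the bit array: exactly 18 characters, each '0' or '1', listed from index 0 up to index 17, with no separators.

Answer: 011010001000100011

Derivation:
Start: bits=000000000000000000
After insert 'bat': sets bits 2 8 17 -> bits=001000001000000001
After insert 'elk': sets bits 1 4 16 -> bits=011010001000000011
After insert 'jay': sets bits 4 12 17 -> bits=011010001000100011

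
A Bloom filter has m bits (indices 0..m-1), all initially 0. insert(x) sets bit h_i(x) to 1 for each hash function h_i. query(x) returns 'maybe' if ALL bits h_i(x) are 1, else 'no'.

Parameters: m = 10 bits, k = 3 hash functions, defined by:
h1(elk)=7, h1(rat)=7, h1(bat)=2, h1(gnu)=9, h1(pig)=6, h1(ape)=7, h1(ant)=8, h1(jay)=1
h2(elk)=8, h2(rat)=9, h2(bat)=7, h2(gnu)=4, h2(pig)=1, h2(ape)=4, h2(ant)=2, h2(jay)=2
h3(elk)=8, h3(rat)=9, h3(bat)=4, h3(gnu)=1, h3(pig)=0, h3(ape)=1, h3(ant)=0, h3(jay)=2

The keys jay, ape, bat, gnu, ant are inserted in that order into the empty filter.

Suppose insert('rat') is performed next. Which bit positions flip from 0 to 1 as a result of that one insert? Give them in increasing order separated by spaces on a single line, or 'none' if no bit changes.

Start: bits=0000000000
After insert 'jay': sets bits 1 2 -> bits=0110000000
After insert 'ape': sets bits 1 4 7 -> bits=0110100100
After insert 'bat': sets bits 2 4 7 -> bits=0110100100
After insert 'gnu': sets bits 1 4 9 -> bits=0110100101
After insert 'ant': sets bits 0 2 8 -> bits=1110100111
insert 'rat' would touch bits 7 9; currently bit7=1, bit9=1
Bits that are 0 among those (would change 0->1): none

Answer: none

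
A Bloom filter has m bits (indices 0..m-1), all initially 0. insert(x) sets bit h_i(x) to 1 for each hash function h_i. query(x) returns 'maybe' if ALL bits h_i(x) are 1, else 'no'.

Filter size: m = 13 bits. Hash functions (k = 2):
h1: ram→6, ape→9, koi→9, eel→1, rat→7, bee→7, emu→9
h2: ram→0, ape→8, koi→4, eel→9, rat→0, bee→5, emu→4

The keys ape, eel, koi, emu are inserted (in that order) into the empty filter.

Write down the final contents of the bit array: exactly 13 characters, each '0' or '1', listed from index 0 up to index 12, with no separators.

Start: bits=0000000000000
After insert 'ape': sets bits 8 9 -> bits=0000000011000
After insert 'eel': sets bits 1 9 -> bits=0100000011000
After insert 'koi': sets bits 4 9 -> bits=0100100011000
After insert 'emu': sets bits 4 9 -> bits=0100100011000

Answer: 0100100011000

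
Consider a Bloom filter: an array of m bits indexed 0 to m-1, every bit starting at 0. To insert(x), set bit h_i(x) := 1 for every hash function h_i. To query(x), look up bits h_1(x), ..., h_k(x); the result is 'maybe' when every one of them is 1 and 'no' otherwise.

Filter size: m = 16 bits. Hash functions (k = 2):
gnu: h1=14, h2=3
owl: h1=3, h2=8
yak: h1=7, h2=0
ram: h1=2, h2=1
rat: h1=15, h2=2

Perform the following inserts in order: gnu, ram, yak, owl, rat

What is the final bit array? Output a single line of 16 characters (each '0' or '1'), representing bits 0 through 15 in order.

Start: bits=0000000000000000
After insert 'gnu': sets bits 3 14 -> bits=0001000000000010
After insert 'ram': sets bits 1 2 -> bits=0111000000000010
After insert 'yak': sets bits 0 7 -> bits=1111000100000010
After insert 'owl': sets bits 3 8 -> bits=1111000110000010
After insert 'rat': sets bits 2 15 -> bits=1111000110000011

Answer: 1111000110000011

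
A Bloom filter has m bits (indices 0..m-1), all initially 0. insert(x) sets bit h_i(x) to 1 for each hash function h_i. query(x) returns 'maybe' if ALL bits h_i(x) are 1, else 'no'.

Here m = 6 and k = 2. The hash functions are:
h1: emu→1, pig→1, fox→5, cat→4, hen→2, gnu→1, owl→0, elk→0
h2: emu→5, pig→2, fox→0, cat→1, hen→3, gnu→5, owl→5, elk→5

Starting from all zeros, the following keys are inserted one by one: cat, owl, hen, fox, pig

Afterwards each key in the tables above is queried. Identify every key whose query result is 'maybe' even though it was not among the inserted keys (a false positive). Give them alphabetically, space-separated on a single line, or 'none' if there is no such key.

Answer: elk emu gnu

Derivation:
Start: bits=000000
After insert 'cat': sets bits 1 4 -> bits=010010
After insert 'owl': sets bits 0 5 -> bits=110011
After insert 'hen': sets bits 2 3 -> bits=111111
After insert 'fox': sets bits 0 5 -> bits=111111
After insert 'pig': sets bits 1 2 -> bits=111111
Not inserted: elk emu gnu — query each against bits=111111:
query elk: checks bit0=1, bit5=1 (all 1) -> maybe => FALSE POSITIVE
query emu: checks bit1=1, bit5=1 (all 1) -> maybe => FALSE POSITIVE
query gnu: checks bit1=1, bit5=1 (all 1) -> maybe => FALSE POSITIVE
False positives (alphabetical): elk emu gnu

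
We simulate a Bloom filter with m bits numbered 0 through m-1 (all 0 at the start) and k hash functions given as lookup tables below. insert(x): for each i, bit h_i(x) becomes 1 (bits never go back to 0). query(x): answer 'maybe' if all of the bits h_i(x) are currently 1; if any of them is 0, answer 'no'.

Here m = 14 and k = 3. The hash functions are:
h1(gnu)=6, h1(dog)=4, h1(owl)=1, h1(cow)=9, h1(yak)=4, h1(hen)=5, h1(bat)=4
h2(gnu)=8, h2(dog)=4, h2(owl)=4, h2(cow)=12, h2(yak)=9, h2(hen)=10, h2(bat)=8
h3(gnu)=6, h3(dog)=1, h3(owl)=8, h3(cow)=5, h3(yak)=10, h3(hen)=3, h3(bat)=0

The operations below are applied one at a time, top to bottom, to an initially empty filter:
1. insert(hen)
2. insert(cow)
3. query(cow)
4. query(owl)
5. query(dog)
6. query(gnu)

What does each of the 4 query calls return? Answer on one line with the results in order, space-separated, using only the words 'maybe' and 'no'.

Answer: maybe no no no

Derivation:
Start: bits=00000000000000
Op 1: insert hen -> sets bits 3 5 10 -> bits=00010100001000
Op 2: insert cow -> sets bits 5 9 12 -> bits=00010100011010
Op 3: query cow -> checks bit5=1, bit9=1, bit12=1 (all 1) -> maybe
Op 4: query owl -> checks bit1=0, bit4=0, bit8=0 (has a 0) -> no
Op 5: query dog -> checks bit1=0, bit4=0 (has a 0) -> no
Op 6: query gnu -> checks bit6=0, bit8=0 (has a 0) -> no
Query results in order: maybe no no no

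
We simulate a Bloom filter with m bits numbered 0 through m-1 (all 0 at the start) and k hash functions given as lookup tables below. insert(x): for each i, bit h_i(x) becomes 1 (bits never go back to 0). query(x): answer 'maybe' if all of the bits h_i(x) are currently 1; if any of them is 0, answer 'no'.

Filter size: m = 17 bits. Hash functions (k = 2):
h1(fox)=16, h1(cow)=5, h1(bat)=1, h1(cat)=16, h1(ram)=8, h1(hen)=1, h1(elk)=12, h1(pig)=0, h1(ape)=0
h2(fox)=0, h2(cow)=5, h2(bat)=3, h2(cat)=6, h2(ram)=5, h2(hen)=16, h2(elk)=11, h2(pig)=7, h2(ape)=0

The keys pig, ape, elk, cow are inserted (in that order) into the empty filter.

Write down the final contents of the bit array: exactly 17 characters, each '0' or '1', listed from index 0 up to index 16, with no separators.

Start: bits=00000000000000000
After insert 'pig': sets bits 0 7 -> bits=10000001000000000
After insert 'ape': sets bits 0 -> bits=10000001000000000
After insert 'elk': sets bits 11 12 -> bits=10000001000110000
After insert 'cow': sets bits 5 -> bits=10000101000110000

Answer: 10000101000110000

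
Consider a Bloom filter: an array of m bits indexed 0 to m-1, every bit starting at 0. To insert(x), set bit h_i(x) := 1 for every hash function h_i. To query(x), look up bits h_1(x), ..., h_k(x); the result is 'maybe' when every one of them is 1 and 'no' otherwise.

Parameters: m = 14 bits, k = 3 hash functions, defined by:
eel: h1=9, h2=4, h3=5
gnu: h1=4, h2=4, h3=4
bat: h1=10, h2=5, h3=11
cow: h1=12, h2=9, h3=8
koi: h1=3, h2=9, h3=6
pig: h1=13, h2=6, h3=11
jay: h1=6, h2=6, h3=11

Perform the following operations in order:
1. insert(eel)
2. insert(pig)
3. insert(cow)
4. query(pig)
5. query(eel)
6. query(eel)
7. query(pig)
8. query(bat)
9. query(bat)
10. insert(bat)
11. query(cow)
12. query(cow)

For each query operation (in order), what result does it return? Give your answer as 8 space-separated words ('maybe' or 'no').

Start: bits=00000000000000
Op 1: insert eel -> sets bits 4 5 9 -> bits=00001100010000
Op 2: insert pig -> sets bits 6 11 13 -> bits=00001110010101
Op 3: insert cow -> sets bits 8 9 12 -> bits=00001110110111
Op 4: query pig -> checks bit6=1, bit11=1, bit13=1 (all 1) -> maybe
Op 5: query eel -> checks bit4=1, bit5=1, bit9=1 (all 1) -> maybe
Op 6: query eel -> checks bit4=1, bit5=1, bit9=1 (all 1) -> maybe
Op 7: query pig -> checks bit6=1, bit11=1, bit13=1 (all 1) -> maybe
Op 8: query bat -> checks bit5=1, bit10=0, bit11=1 (has a 0) -> no
Op 9: query bat -> checks bit5=1, bit10=0, bit11=1 (has a 0) -> no
Op 10: insert bat -> sets bits 5 10 11 -> bits=00001110111111
Op 11: query cow -> checks bit8=1, bit9=1, bit12=1 (all 1) -> maybe
Op 12: query cow -> checks bit8=1, bit9=1, bit12=1 (all 1) -> maybe
Query results in order: maybe maybe maybe maybe no no maybe maybe

Answer: maybe maybe maybe maybe no no maybe maybe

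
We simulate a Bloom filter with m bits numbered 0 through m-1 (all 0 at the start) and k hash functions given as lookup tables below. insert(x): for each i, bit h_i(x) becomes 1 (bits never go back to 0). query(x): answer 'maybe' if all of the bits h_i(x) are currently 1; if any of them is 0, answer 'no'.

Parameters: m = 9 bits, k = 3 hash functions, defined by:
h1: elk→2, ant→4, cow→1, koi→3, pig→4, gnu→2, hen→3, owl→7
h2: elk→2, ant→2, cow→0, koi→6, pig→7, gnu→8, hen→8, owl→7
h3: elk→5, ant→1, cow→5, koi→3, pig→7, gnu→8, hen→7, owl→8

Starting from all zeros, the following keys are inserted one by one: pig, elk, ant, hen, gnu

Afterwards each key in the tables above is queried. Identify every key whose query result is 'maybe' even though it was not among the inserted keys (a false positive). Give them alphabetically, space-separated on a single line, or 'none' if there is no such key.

Answer: owl

Derivation:
Start: bits=000000000
After insert 'pig': sets bits 4 7 -> bits=000010010
After insert 'elk': sets bits 2 5 -> bits=001011010
After insert 'ant': sets bits 1 2 4 -> bits=011011010
After insert 'hen': sets bits 3 7 8 -> bits=011111011
After insert 'gnu': sets bits 2 8 -> bits=011111011
Not inserted: cow koi owl — query each against bits=011111011:
query cow: checks bit0=0, bit1=1, bit5=1 (has a 0) -> no => not a false positive
query koi: checks bit3=1, bit6=0 (has a 0) -> no => not a false positive
query owl: checks bit7=1, bit8=1 (all 1) -> maybe => FALSE POSITIVE
False positives (alphabetical): owl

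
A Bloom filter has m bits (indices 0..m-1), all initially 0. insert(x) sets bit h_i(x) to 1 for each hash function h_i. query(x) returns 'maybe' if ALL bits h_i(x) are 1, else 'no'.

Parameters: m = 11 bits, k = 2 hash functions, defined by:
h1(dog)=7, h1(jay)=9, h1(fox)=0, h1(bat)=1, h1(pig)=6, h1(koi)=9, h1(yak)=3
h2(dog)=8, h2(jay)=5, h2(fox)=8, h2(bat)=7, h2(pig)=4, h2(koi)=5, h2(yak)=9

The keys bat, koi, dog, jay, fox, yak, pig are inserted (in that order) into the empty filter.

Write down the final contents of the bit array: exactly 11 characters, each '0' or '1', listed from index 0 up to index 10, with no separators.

Answer: 11011111110

Derivation:
Start: bits=00000000000
After insert 'bat': sets bits 1 7 -> bits=01000001000
After insert 'koi': sets bits 5 9 -> bits=01000101010
After insert 'dog': sets bits 7 8 -> bits=01000101110
After insert 'jay': sets bits 5 9 -> bits=01000101110
After insert 'fox': sets bits 0 8 -> bits=11000101110
After insert 'yak': sets bits 3 9 -> bits=11010101110
After insert 'pig': sets bits 4 6 -> bits=11011111110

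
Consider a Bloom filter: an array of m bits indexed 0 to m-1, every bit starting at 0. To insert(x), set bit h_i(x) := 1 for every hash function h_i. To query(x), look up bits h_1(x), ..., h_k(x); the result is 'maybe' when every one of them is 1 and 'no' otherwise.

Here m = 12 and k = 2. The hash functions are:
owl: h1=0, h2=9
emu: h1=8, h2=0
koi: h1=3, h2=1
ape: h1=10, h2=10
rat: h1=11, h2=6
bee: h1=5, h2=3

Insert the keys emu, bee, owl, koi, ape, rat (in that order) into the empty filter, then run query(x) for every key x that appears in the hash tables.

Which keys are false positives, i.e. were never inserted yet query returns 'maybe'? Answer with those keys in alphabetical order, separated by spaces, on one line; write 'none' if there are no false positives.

Answer: none

Derivation:
Start: bits=000000000000
After insert 'emu': sets bits 0 8 -> bits=100000001000
After insert 'bee': sets bits 3 5 -> bits=100101001000
After insert 'owl': sets bits 0 9 -> bits=100101001100
After insert 'koi': sets bits 1 3 -> bits=110101001100
After insert 'ape': sets bits 10 -> bits=110101001110
After insert 'rat': sets bits 6 11 -> bits=110101101111
Not inserted: (none) — query each against bits=110101101111:
False positives (alphabetical): none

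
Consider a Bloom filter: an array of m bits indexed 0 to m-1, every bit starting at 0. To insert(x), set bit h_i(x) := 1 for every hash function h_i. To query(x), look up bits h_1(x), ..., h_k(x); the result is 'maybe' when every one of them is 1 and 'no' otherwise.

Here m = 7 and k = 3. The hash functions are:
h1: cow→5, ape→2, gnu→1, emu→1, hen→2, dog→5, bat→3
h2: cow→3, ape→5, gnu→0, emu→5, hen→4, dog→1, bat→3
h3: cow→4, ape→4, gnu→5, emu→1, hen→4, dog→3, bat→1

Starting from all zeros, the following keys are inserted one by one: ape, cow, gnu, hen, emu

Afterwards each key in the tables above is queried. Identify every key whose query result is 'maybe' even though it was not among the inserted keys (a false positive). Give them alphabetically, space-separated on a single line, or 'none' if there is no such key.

Answer: bat dog

Derivation:
Start: bits=0000000
After insert 'ape': sets bits 2 4 5 -> bits=0010110
After insert 'cow': sets bits 3 4 5 -> bits=0011110
After insert 'gnu': sets bits 0 1 5 -> bits=1111110
After insert 'hen': sets bits 2 4 -> bits=1111110
After insert 'emu': sets bits 1 5 -> bits=1111110
Not inserted: bat dog — query each against bits=1111110:
query bat: checks bit1=1, bit3=1 (all 1) -> maybe => FALSE POSITIVE
query dog: checks bit1=1, bit3=1, bit5=1 (all 1) -> maybe => FALSE POSITIVE
False positives (alphabetical): bat dog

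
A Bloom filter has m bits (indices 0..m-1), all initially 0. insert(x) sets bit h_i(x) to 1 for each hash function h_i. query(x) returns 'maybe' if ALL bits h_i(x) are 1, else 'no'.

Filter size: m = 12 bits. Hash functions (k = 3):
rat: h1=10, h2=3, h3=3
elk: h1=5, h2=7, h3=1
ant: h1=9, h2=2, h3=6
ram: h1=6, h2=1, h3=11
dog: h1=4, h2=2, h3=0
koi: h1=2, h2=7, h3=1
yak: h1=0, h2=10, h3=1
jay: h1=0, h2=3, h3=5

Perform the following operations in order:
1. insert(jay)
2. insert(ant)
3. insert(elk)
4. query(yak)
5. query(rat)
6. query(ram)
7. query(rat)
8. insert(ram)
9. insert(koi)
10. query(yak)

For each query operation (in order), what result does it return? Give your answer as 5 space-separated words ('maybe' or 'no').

Answer: no no no no no

Derivation:
Start: bits=000000000000
Op 1: insert jay -> sets bits 0 3 5 -> bits=100101000000
Op 2: insert ant -> sets bits 2 6 9 -> bits=101101100100
Op 3: insert elk -> sets bits 1 5 7 -> bits=111101110100
Op 4: query yak -> checks bit0=1, bit1=1, bit10=0 (has a 0) -> no
Op 5: query rat -> checks bit3=1, bit10=0 (has a 0) -> no
Op 6: query ram -> checks bit1=1, bit6=1, bit11=0 (has a 0) -> no
Op 7: query rat -> checks bit3=1, bit10=0 (has a 0) -> no
Op 8: insert ram -> sets bits 1 6 11 -> bits=111101110101
Op 9: insert koi -> sets bits 1 2 7 -> bits=111101110101
Op 10: query yak -> checks bit0=1, bit1=1, bit10=0 (has a 0) -> no
Query results in order: no no no no no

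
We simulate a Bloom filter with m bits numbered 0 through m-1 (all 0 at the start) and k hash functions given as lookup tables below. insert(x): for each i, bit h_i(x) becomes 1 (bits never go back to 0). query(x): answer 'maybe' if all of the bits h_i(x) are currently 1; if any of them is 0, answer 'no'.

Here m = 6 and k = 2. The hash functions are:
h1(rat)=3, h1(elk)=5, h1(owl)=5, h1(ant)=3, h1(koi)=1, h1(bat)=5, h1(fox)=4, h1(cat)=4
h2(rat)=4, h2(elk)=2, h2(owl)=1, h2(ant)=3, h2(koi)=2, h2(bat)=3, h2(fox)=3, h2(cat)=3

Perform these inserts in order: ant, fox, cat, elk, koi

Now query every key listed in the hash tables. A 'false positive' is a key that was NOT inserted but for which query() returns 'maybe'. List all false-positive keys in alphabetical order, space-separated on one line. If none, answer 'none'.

Start: bits=000000
After insert 'ant': sets bits 3 -> bits=000100
After insert 'fox': sets bits 3 4 -> bits=000110
After insert 'cat': sets bits 3 4 -> bits=000110
After insert 'elk': sets bits 2 5 -> bits=001111
After insert 'koi': sets bits 1 2 -> bits=011111
Not inserted: bat owl rat — query each against bits=011111:
query bat: checks bit3=1, bit5=1 (all 1) -> maybe => FALSE POSITIVE
query owl: checks bit1=1, bit5=1 (all 1) -> maybe => FALSE POSITIVE
query rat: checks bit3=1, bit4=1 (all 1) -> maybe => FALSE POSITIVE
False positives (alphabetical): bat owl rat

Answer: bat owl rat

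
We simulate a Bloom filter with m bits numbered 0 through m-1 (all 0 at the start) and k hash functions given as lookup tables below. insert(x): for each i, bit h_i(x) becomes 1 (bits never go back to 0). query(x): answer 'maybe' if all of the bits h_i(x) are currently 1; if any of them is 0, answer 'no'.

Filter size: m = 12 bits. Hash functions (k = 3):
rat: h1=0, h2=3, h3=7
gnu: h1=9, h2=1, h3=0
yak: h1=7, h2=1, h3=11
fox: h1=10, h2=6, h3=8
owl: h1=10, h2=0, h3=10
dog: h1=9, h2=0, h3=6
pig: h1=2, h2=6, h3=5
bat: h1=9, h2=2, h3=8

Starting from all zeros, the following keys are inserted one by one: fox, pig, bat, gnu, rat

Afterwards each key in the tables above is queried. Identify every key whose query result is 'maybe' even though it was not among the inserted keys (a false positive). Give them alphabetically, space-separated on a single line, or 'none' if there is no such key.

Start: bits=000000000000
After insert 'fox': sets bits 6 8 10 -> bits=000000101010
After insert 'pig': sets bits 2 5 6 -> bits=001001101010
After insert 'bat': sets bits 2 8 9 -> bits=001001101110
After insert 'gnu': sets bits 0 1 9 -> bits=111001101110
After insert 'rat': sets bits 0 3 7 -> bits=111101111110
Not inserted: dog owl yak — query each against bits=111101111110:
query dog: checks bit0=1, bit6=1, bit9=1 (all 1) -> maybe => FALSE POSITIVE
query owl: checks bit0=1, bit10=1 (all 1) -> maybe => FALSE POSITIVE
query yak: checks bit1=1, bit7=1, bit11=0 (has a 0) -> no => not a false positive
False positives (alphabetical): dog owl

Answer: dog owl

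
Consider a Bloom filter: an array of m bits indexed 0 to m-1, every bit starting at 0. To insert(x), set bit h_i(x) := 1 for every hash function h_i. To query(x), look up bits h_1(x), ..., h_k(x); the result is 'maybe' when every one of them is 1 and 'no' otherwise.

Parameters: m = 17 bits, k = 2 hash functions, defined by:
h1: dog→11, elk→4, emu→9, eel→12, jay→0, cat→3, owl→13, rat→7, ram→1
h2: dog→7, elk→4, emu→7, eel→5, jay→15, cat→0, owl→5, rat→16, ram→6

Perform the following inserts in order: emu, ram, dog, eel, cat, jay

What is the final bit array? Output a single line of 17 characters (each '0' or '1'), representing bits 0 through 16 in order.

Answer: 11010111010110010

Derivation:
Start: bits=00000000000000000
After insert 'emu': sets bits 7 9 -> bits=00000001010000000
After insert 'ram': sets bits 1 6 -> bits=01000011010000000
After insert 'dog': sets bits 7 11 -> bits=01000011010100000
After insert 'eel': sets bits 5 12 -> bits=01000111010110000
After insert 'cat': sets bits 0 3 -> bits=11010111010110000
After insert 'jay': sets bits 0 15 -> bits=11010111010110010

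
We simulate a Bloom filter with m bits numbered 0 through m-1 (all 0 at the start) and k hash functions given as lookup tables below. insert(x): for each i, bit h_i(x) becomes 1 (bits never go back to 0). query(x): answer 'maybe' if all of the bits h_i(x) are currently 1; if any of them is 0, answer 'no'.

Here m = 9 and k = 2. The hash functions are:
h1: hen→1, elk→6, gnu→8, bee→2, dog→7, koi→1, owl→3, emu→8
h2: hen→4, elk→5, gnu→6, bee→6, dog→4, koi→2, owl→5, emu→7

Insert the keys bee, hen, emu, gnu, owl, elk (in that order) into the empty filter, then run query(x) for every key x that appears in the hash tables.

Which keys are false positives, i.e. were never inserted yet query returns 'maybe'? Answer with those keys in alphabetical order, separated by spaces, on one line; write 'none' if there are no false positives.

Start: bits=000000000
After insert 'bee': sets bits 2 6 -> bits=001000100
After insert 'hen': sets bits 1 4 -> bits=011010100
After insert 'emu': sets bits 7 8 -> bits=011010111
After insert 'gnu': sets bits 6 8 -> bits=011010111
After insert 'owl': sets bits 3 5 -> bits=011111111
After insert 'elk': sets bits 5 6 -> bits=011111111
Not inserted: dog koi — query each against bits=011111111:
query dog: checks bit4=1, bit7=1 (all 1) -> maybe => FALSE POSITIVE
query koi: checks bit1=1, bit2=1 (all 1) -> maybe => FALSE POSITIVE
False positives (alphabetical): dog koi

Answer: dog koi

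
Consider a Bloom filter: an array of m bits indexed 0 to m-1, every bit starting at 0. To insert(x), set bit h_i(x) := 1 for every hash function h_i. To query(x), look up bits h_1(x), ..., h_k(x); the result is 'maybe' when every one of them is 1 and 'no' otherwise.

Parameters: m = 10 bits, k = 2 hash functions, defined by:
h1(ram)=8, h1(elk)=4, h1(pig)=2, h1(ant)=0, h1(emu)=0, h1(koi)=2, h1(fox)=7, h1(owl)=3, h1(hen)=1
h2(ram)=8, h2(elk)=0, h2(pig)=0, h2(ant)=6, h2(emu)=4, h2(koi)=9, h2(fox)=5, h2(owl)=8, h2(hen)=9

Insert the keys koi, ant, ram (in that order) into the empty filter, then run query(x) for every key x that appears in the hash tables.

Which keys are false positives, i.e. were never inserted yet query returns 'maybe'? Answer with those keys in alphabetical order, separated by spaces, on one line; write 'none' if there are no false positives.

Start: bits=0000000000
After insert 'koi': sets bits 2 9 -> bits=0010000001
After insert 'ant': sets bits 0 6 -> bits=1010001001
After insert 'ram': sets bits 8 -> bits=1010001011
Not inserted: elk emu fox hen owl pig — query each against bits=1010001011:
query elk: checks bit0=1, bit4=0 (has a 0) -> no => not a false positive
query emu: checks bit0=1, bit4=0 (has a 0) -> no => not a false positive
query fox: checks bit5=0, bit7=0 (has a 0) -> no => not a false positive
query hen: checks bit1=0, bit9=1 (has a 0) -> no => not a false positive
query owl: checks bit3=0, bit8=1 (has a 0) -> no => not a false positive
query pig: checks bit0=1, bit2=1 (all 1) -> maybe => FALSE POSITIVE
False positives (alphabetical): pig

Answer: pig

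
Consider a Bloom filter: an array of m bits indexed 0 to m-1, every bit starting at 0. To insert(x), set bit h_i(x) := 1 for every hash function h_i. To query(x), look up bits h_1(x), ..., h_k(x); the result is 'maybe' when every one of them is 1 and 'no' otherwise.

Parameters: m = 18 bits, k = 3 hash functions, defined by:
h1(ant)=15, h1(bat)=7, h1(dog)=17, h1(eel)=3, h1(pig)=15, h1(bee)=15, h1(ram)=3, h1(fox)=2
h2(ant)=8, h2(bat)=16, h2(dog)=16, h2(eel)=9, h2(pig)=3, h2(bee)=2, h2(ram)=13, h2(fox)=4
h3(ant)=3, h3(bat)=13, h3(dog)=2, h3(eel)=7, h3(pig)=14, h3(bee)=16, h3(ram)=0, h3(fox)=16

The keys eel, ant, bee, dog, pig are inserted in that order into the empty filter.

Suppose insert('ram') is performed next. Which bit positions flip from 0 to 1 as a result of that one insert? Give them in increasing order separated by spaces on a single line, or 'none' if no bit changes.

Answer: 0 13

Derivation:
Start: bits=000000000000000000
After insert 'eel': sets bits 3 7 9 -> bits=000100010100000000
After insert 'ant': sets bits 3 8 15 -> bits=000100011100000100
After insert 'bee': sets bits 2 15 16 -> bits=001100011100000110
After insert 'dog': sets bits 2 16 17 -> bits=001100011100000111
After insert 'pig': sets bits 3 14 15 -> bits=001100011100001111
insert 'ram' would touch bits 0 3 13; currently bit0=0, bit3=1, bit13=0
Bits that are 0 among those (would change 0->1): 0 13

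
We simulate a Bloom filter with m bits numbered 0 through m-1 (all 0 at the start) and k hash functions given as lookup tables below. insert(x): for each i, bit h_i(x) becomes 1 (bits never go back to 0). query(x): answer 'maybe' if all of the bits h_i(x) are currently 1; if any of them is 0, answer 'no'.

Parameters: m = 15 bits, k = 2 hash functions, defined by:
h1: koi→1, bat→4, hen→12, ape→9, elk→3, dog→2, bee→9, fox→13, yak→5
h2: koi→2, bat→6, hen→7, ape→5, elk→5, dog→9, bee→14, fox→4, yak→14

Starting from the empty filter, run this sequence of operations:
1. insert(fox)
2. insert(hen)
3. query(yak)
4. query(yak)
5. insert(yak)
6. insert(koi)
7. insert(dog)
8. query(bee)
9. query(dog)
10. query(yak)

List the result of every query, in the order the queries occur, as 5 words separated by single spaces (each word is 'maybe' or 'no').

Start: bits=000000000000000
Op 1: insert fox -> sets bits 4 13 -> bits=000010000000010
Op 2: insert hen -> sets bits 7 12 -> bits=000010010000110
Op 3: query yak -> checks bit5=0, bit14=0 (has a 0) -> no
Op 4: query yak -> checks bit5=0, bit14=0 (has a 0) -> no
Op 5: insert yak -> sets bits 5 14 -> bits=000011010000111
Op 6: insert koi -> sets bits 1 2 -> bits=011011010000111
Op 7: insert dog -> sets bits 2 9 -> bits=011011010100111
Op 8: query bee -> checks bit9=1, bit14=1 (all 1) -> maybe
Op 9: query dog -> checks bit2=1, bit9=1 (all 1) -> maybe
Op 10: query yak -> checks bit5=1, bit14=1 (all 1) -> maybe
Query results in order: no no maybe maybe maybe

Answer: no no maybe maybe maybe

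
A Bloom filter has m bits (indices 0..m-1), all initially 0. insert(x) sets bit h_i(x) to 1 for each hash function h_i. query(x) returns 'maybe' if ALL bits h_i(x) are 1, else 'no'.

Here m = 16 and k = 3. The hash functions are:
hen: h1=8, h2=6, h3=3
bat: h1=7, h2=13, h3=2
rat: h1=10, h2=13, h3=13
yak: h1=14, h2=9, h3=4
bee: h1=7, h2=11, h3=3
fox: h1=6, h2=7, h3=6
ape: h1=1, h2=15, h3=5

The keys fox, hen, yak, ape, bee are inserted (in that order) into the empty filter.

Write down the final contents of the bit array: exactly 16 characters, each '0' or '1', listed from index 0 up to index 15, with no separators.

Start: bits=0000000000000000
After insert 'fox': sets bits 6 7 -> bits=0000001100000000
After insert 'hen': sets bits 3 6 8 -> bits=0001001110000000
After insert 'yak': sets bits 4 9 14 -> bits=0001101111000010
After insert 'ape': sets bits 1 5 15 -> bits=0101111111000011
After insert 'bee': sets bits 3 7 11 -> bits=0101111111010011

Answer: 0101111111010011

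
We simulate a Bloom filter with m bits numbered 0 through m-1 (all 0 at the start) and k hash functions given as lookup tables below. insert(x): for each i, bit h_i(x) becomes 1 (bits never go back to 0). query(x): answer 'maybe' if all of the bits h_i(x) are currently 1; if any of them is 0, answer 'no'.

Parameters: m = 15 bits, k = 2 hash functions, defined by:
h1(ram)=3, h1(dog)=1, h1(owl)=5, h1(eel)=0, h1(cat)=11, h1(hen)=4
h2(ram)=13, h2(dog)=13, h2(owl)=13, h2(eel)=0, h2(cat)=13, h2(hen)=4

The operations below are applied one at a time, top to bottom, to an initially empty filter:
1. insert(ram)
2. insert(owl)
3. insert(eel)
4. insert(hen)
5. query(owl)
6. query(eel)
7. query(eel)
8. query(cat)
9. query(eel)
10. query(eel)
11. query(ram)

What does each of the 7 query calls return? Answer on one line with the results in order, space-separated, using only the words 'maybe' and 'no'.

Answer: maybe maybe maybe no maybe maybe maybe

Derivation:
Start: bits=000000000000000
Op 1: insert ram -> sets bits 3 13 -> bits=000100000000010
Op 2: insert owl -> sets bits 5 13 -> bits=000101000000010
Op 3: insert eel -> sets bits 0 -> bits=100101000000010
Op 4: insert hen -> sets bits 4 -> bits=100111000000010
Op 5: query owl -> checks bit5=1, bit13=1 (all 1) -> maybe
Op 6: query eel -> checks bit0=1 (all 1) -> maybe
Op 7: query eel -> checks bit0=1 (all 1) -> maybe
Op 8: query cat -> checks bit11=0, bit13=1 (has a 0) -> no
Op 9: query eel -> checks bit0=1 (all 1) -> maybe
Op 10: query eel -> checks bit0=1 (all 1) -> maybe
Op 11: query ram -> checks bit3=1, bit13=1 (all 1) -> maybe
Query results in order: maybe maybe maybe no maybe maybe maybe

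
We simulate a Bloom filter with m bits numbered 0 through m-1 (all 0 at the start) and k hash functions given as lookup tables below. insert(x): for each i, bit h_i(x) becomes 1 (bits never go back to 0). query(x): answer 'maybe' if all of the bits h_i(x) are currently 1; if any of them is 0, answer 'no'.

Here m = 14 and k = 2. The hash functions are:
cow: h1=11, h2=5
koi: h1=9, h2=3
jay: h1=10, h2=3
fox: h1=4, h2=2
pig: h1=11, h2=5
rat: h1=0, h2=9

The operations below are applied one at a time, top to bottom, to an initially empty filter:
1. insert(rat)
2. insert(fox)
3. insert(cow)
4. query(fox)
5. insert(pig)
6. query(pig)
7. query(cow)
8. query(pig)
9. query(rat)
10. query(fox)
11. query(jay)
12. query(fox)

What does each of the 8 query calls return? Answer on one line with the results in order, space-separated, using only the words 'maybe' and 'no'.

Start: bits=00000000000000
Op 1: insert rat -> sets bits 0 9 -> bits=10000000010000
Op 2: insert fox -> sets bits 2 4 -> bits=10101000010000
Op 3: insert cow -> sets bits 5 11 -> bits=10101100010100
Op 4: query fox -> checks bit2=1, bit4=1 (all 1) -> maybe
Op 5: insert pig -> sets bits 5 11 -> bits=10101100010100
Op 6: query pig -> checks bit5=1, bit11=1 (all 1) -> maybe
Op 7: query cow -> checks bit5=1, bit11=1 (all 1) -> maybe
Op 8: query pig -> checks bit5=1, bit11=1 (all 1) -> maybe
Op 9: query rat -> checks bit0=1, bit9=1 (all 1) -> maybe
Op 10: query fox -> checks bit2=1, bit4=1 (all 1) -> maybe
Op 11: query jay -> checks bit3=0, bit10=0 (has a 0) -> no
Op 12: query fox -> checks bit2=1, bit4=1 (all 1) -> maybe
Query results in order: maybe maybe maybe maybe maybe maybe no maybe

Answer: maybe maybe maybe maybe maybe maybe no maybe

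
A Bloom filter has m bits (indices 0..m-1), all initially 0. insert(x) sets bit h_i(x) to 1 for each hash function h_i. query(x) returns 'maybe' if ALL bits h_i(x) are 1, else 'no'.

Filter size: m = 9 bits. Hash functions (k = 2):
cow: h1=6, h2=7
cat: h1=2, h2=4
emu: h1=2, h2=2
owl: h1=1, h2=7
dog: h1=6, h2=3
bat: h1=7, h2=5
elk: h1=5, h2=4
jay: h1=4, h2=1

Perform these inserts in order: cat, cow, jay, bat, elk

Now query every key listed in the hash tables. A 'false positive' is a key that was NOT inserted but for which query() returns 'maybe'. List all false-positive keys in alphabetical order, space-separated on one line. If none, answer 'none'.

Start: bits=000000000
After insert 'cat': sets bits 2 4 -> bits=001010000
After insert 'cow': sets bits 6 7 -> bits=001010110
After insert 'jay': sets bits 1 4 -> bits=011010110
After insert 'bat': sets bits 5 7 -> bits=011011110
After insert 'elk': sets bits 4 5 -> bits=011011110
Not inserted: dog emu owl — query each against bits=011011110:
query dog: checks bit3=0, bit6=1 (has a 0) -> no => not a false positive
query emu: checks bit2=1 (all 1) -> maybe => FALSE POSITIVE
query owl: checks bit1=1, bit7=1 (all 1) -> maybe => FALSE POSITIVE
False positives (alphabetical): emu owl

Answer: emu owl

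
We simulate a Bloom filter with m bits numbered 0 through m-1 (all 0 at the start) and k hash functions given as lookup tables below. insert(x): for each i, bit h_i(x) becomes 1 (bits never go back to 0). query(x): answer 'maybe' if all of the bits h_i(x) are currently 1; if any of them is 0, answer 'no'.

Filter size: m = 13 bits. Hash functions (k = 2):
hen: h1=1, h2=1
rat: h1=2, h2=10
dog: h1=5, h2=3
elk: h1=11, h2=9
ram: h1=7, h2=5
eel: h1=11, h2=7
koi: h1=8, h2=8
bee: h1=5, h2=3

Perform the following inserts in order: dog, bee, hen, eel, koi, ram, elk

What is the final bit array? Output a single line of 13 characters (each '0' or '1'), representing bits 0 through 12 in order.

Start: bits=0000000000000
After insert 'dog': sets bits 3 5 -> bits=0001010000000
After insert 'bee': sets bits 3 5 -> bits=0001010000000
After insert 'hen': sets bits 1 -> bits=0101010000000
After insert 'eel': sets bits 7 11 -> bits=0101010100010
After insert 'koi': sets bits 8 -> bits=0101010110010
After insert 'ram': sets bits 5 7 -> bits=0101010110010
After insert 'elk': sets bits 9 11 -> bits=0101010111010

Answer: 0101010111010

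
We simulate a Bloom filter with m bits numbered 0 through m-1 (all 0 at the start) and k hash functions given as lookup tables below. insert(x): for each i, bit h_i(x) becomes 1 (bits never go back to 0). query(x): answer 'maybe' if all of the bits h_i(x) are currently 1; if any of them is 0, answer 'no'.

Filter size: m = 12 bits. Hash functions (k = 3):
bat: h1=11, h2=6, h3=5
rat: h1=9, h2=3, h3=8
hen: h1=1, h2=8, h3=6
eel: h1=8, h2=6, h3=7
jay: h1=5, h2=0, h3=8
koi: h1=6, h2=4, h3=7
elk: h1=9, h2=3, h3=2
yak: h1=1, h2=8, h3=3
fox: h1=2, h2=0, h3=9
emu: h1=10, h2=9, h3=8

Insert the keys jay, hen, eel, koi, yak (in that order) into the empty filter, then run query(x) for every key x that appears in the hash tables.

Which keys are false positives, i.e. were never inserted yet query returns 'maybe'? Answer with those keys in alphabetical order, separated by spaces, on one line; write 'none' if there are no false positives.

Start: bits=000000000000
After insert 'jay': sets bits 0 5 8 -> bits=100001001000
After insert 'hen': sets bits 1 6 8 -> bits=110001101000
After insert 'eel': sets bits 6 7 8 -> bits=110001111000
After insert 'koi': sets bits 4 6 7 -> bits=110011111000
After insert 'yak': sets bits 1 3 8 -> bits=110111111000
Not inserted: bat elk emu fox rat — query each against bits=110111111000:
query bat: checks bit5=1, bit6=1, bit11=0 (has a 0) -> no => not a false positive
query elk: checks bit2=0, bit3=1, bit9=0 (has a 0) -> no => not a false positive
query emu: checks bit8=1, bit9=0, bit10=0 (has a 0) -> no => not a false positive
query fox: checks bit0=1, bit2=0, bit9=0 (has a 0) -> no => not a false positive
query rat: checks bit3=1, bit8=1, bit9=0 (has a 0) -> no => not a false positive
False positives (alphabetical): none

Answer: none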